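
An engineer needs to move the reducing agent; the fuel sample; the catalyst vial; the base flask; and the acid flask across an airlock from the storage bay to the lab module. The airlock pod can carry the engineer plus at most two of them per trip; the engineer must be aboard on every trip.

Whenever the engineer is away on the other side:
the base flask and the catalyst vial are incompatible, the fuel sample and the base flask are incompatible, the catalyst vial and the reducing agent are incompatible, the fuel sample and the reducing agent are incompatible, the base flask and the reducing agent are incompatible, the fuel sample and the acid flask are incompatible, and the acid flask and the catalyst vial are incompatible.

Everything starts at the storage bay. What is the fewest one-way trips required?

Whatever the first load, the items left behind include a forbidden pair without the engineer. No opening move is safe, so no plan exists.

impossible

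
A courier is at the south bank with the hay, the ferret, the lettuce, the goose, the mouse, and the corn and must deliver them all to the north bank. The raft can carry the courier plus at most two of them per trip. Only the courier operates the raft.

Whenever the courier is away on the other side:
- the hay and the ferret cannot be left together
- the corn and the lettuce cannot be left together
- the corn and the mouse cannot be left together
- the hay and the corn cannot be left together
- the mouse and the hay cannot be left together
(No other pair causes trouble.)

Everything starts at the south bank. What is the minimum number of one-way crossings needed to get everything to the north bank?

9

Counting alone: the courier can take at most 2 across per trip to the north bank, so moving all 6 needs at least 3 loaded trips out, with a return between consecutive ones — at least 5 crossings.
The safety rule pushes this higher. Following every safe sequence of crossings, the most of the 6 that can be at the north bank as the raft arrives there on crossings 5, 7 is 4, 5 respectively — never all 6.
So no plan with fewer than 9 crossings exists, and this one achieves 9:
1. Courier goes to the north bank with the corn and the hay.
2. Courier goes back to the south bank with the hay.
3. Courier goes to the north bank with the ferret and the hay.
4. Courier goes back to the south bank with the hay.
5. Courier goes to the north bank with the goose and the hay.
6. Courier goes back to the south bank with the hay.
7. Courier goes to the north bank with the lettuce and the mouse.
8. Courier goes back to the south bank with the corn.
9. Courier goes to the north bank with the corn and the hay.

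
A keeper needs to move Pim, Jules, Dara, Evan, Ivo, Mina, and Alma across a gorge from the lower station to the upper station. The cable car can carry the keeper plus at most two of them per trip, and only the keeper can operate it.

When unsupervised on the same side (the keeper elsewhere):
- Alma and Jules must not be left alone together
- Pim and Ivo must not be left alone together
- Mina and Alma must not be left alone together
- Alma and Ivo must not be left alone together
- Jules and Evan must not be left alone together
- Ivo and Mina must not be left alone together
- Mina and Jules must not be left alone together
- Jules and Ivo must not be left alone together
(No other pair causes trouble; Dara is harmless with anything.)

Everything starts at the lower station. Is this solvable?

Whatever the first load, the items left behind include a forbidden pair without the keeper. No opening move is safe, so no plan exists.

No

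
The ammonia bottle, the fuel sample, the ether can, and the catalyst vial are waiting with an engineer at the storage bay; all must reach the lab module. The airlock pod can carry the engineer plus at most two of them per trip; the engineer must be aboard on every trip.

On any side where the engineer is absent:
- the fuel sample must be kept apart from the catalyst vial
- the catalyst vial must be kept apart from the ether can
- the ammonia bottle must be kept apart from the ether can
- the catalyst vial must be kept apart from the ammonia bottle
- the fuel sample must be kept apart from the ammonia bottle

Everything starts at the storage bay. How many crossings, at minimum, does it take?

5

Counting alone: the engineer can take at most 2 across per trip to the lab module, so moving all 4 needs at least 2 loaded trips out, with a return between consecutive ones — at least 3 crossings.
The safety rule pushes this higher. Following every safe sequence of crossings, the most of the 4 that can be at the lab module as the airlock pod arrives there on crossing 3 is 3 — never all 4.
So no plan with fewer than 5 crossings exists, and this one achieves 5:
1. Engineer goes to the lab module with the ammonia bottle and the catalyst vial.  [the storage bay: the ether can, the fuel sample | the lab module: the ammonia bottle, the catalyst vial]
2. Engineer goes back to the storage bay with the ammonia bottle.  [the storage bay: the ammonia bottle, the ether can, the fuel sample | the lab module: the catalyst vial]
3. Engineer goes to the lab module with the ether can and the fuel sample.  [the storage bay: the ammonia bottle | the lab module: the catalyst vial, the ether can, the fuel sample]
4. Engineer goes back to the storage bay with the catalyst vial.  [the storage bay: the ammonia bottle, the catalyst vial | the lab module: the ether can, the fuel sample]
5. Engineer goes to the lab module with the ammonia bottle and the catalyst vial.  [the storage bay: — | the lab module: the ammonia bottle, the catalyst vial, the ether can, the fuel sample]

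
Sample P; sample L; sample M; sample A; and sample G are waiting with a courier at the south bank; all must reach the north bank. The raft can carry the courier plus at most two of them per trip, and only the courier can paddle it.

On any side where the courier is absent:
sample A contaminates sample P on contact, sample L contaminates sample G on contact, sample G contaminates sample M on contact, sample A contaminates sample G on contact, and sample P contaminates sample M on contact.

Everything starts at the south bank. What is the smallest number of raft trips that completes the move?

Counting alone: the courier can take at most 2 across per trip to the north bank, so moving all 5 needs at least 3 loaded trips out, with a return between consecutive ones — at least 5 crossings.
The safety rule pushes this higher. Following every safe sequence of crossings, the most of the 5 that can be at the north bank as the raft arrives there on crossing 5 is 4 — never all 5.
So no plan with fewer than 7 crossings exists, and this one achieves 7:
1. Courier goes to the north bank with sample G and sample P.  [the south bank: sample A, sample L, sample M | the north bank: sample G, sample P]
2. Courier goes back to the south bank alone.  [the south bank: sample A, sample L, sample M | the north bank: sample G, sample P]
3. Courier goes to the north bank with sample L.  [the south bank: sample A, sample M | the north bank: sample G, sample L, sample P]
4. Courier goes back to the south bank with sample G.  [the south bank: sample A, sample G, sample M | the north bank: sample L, sample P]
5. Courier goes to the north bank with sample A and sample M.  [the south bank: sample G | the north bank: sample A, sample L, sample M, sample P]
6. Courier goes back to the south bank with sample P.  [the south bank: sample G, sample P | the north bank: sample A, sample L, sample M]
7. Courier goes to the north bank with sample G and sample P.  [the south bank: — | the north bank: sample A, sample G, sample L, sample M, sample P]

7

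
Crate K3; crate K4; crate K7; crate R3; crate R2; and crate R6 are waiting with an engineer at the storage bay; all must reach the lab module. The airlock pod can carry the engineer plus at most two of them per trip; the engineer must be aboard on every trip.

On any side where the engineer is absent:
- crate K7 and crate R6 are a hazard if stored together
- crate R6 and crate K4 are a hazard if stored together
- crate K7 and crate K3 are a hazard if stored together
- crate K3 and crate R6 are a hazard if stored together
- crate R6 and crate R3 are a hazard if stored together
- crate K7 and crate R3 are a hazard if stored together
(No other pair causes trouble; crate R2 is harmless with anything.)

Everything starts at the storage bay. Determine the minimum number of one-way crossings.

9

Counting alone: the engineer can take at most 2 across per trip to the lab module, so moving all 6 needs at least 3 loaded trips out, with a return between consecutive ones — at least 5 crossings.
The safety rule pushes this higher. Following every safe sequence of crossings, the most of the 6 that can be at the lab module as the airlock pod arrives there on crossings 5, 7 is 4, 5 respectively — never all 6.
So no plan with fewer than 9 crossings exists, and this one achieves 9:
1. Engineer goes to the lab module with crate K7 and crate R6.
2. Engineer goes back to the storage bay with crate K7.
3. Engineer goes to the lab module with crate K3 and crate R3.
4. Engineer goes back to the storage bay with crate R6.
5. Engineer goes to the lab module with crate K4 and crate K7.
6. Engineer goes back to the storage bay with crate K7.
7. Engineer goes to the lab module with crate K7 and crate R2.
8. Engineer goes back to the storage bay with crate K7.
9. Engineer goes to the lab module with crate K7 and crate R6.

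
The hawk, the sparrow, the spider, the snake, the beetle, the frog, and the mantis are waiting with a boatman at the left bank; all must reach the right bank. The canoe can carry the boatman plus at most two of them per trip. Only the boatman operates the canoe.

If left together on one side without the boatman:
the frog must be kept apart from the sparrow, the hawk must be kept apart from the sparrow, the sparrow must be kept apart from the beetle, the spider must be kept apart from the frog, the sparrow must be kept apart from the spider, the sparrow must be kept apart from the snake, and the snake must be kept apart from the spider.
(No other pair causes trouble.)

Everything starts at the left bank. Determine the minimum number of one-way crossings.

11

Counting alone: the boatman can take at most 2 across per trip to the right bank, so moving all 7 needs at least 4 loaded trips out, with a return between consecutive ones — at least 7 crossings.
The safety rule pushes this higher. Following every safe sequence of crossings, the most of the 7 that can be at the right bank as the canoe arrives there on crossings 7, 9 is 5, 6 respectively — never all 7.
So no plan with fewer than 11 crossings exists, and this one achieves 11:
1. Boatman goes to the right bank with the sparrow and the spider.
2. Boatman goes back to the left bank with the sparrow.
3. Boatman goes to the right bank with the hawk and the sparrow.
4. Boatman goes back to the left bank with the sparrow.
5. Boatman goes to the right bank with the beetle and the sparrow.
6. Boatman goes back to the left bank with the sparrow.
7. Boatman goes to the right bank with the mantis and the sparrow.
8. Boatman goes back to the left bank with the sparrow.
9. Boatman goes to the right bank with the frog and the snake.
10. Boatman goes back to the left bank with the spider.
11. Boatman goes to the right bank with the sparrow and the spider.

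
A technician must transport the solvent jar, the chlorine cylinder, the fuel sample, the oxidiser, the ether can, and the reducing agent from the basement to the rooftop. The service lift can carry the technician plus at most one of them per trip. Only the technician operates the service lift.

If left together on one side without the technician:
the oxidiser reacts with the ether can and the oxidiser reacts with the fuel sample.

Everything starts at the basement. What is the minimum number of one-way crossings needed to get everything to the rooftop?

Counting alone: the technician can take at most 1 across per trip to the rooftop, so moving all 6 needs at least 6 loaded trips out, with a return between consecutive ones — at least 11 crossings.
The safety rule pushes this higher. Following every safe sequence of crossings, the most of the 6 that can be at the rooftop as the service lift arrives there on crossing 11 is 5 — never all 6.
So no plan with fewer than 13 crossings exists, and this one achieves 13:
1. Technician goes to the rooftop with the oxidiser.  [the basement: the chlorine cylinder, the ether can, the fuel sample, the reducing agent, the solvent jar | the rooftop: the oxidiser]
2. Technician goes back to the basement alone.  [the basement: the chlorine cylinder, the ether can, the fuel sample, the reducing agent, the solvent jar | the rooftop: the oxidiser]
3. Technician goes to the rooftop with the solvent jar.  [the basement: the chlorine cylinder, the ether can, the fuel sample, the reducing agent | the rooftop: the oxidiser, the solvent jar]
4. Technician goes back to the basement alone.  [the basement: the chlorine cylinder, the ether can, the fuel sample, the reducing agent | the rooftop: the oxidiser, the solvent jar]
5. Technician goes to the rooftop with the chlorine cylinder.  [the basement: the ether can, the fuel sample, the reducing agent | the rooftop: the chlorine cylinder, the oxidiser, the solvent jar]
6. Technician goes back to the basement alone.  [the basement: the ether can, the fuel sample, the reducing agent | the rooftop: the chlorine cylinder, the oxidiser, the solvent jar]
7. Technician goes to the rooftop with the fuel sample.  [the basement: the ether can, the reducing agent | the rooftop: the chlorine cylinder, the fuel sample, the oxidiser, the solvent jar]
8. Technician goes back to the basement with the oxidiser.  [the basement: the ether can, the oxidiser, the reducing agent | the rooftop: the chlorine cylinder, the fuel sample, the solvent jar]
9. Technician goes to the rooftop with the ether can.  [the basement: the oxidiser, the reducing agent | the rooftop: the chlorine cylinder, the ether can, the fuel sample, the solvent jar]
10. Technician goes back to the basement alone.  [the basement: the oxidiser, the reducing agent | the rooftop: the chlorine cylinder, the ether can, the fuel sample, the solvent jar]
11. Technician goes to the rooftop with the reducing agent.  [the basement: the oxidiser | the rooftop: the chlorine cylinder, the ether can, the fuel sample, the reducing agent, the solvent jar]
12. Technician goes back to the basement alone.  [the basement: the oxidiser | the rooftop: the chlorine cylinder, the ether can, the fuel sample, the reducing agent, the solvent jar]
13. Technician goes to the rooftop with the oxidiser.  [the basement: — | the rooftop: the chlorine cylinder, the ether can, the fuel sample, the oxidiser, the reducing agent, the solvent jar]

13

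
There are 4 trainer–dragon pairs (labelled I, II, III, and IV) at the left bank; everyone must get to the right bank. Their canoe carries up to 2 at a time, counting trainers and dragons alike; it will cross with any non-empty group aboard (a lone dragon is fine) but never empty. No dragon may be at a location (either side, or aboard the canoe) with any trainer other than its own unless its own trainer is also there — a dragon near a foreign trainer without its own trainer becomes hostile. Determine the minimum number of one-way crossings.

Following every safe sequence of crossings from the start, the most of the 8 that can be at the right bank as the canoe arrives there on crossings 1, 3, 5 is 2, 3, 4 respectively; the best ever achieved is 4 of 8.
From crossing 7 on, no configuration arises that was not already reachable earlier: only 44 distinct safe configurations (who is on which side, and where the canoe is) can ever be reached, none of them has everyone across, and every continuation just revisits them. So no valid plan exists.

impossible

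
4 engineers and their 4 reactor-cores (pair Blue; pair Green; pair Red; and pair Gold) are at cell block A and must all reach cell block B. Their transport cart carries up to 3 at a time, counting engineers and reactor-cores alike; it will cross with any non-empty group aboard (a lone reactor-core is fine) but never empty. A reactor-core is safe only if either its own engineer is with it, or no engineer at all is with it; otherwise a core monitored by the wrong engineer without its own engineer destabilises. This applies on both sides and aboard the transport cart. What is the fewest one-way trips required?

Counting alone: each trip to cell block B takes at most 3 across and each return brings at least 1 back, so after t trips out (and t−1 returns) at most 3t − (t−1) of the 8 are across; that first reaches 8 at t = 4, so at least 7 crossings are needed.
The safety rule pushes this higher. Following every safe sequence of crossings, the most of the 8 that can be at cell block B as the transport cart arrives there on crossing 7 is 7 — never all 8.
So no plan with fewer than 9 crossings exists, and this one achieves 9:
1. engineer Blue and reactor-core Blue cross → cell block B.
2. engineer Blue crosses ← cell block A.
3. engineer Blue, engineer Green, and reactor-core Green cross → cell block B.
4. engineer Blue and reactor-core Blue cross ← cell block A.
5. engineer Blue, engineer Gold, and engineer Red cross → cell block B.
6. reactor-core Green crosses ← cell block A.
7. reactor-core Blue and reactor-core Green cross → cell block B.
8. reactor-core Blue crosses ← cell block A.
9. reactor-core Blue, reactor-core Gold, and reactor-core Red cross → cell block B.

9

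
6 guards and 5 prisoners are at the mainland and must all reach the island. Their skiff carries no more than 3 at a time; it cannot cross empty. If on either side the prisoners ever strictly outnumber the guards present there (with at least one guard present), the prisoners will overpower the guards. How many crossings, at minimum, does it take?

9

Counting alone: each trip to the island takes at most 3 across and each return brings at least 1 back, so after t trips out (and t−1 returns) at most 3t − (t−1) of the 11 are across; that first reaches 11 at t = 5, so at least 9 crossings are needed.
The plan below uses exactly 9 crossings, so it is optimal:
1. 3 prisoners → the island.  (the mainland: 6G 2P; the island: 0G 3P)
2. 1 prisoner ← the mainland.  (the mainland: 6G 3P; the island: 0G 2P)
3. 3 guards → the island.  (the mainland: 3G 3P; the island: 3G 2P)
4. 1 guard ← the mainland.  (the mainland: 4G 3P; the island: 2G 2P)
5. 2 guards and 1 prisoner → the island.  (the mainland: 2G 2P; the island: 4G 3P)
6. 1 guard ← the mainland.  (the mainland: 3G 2P; the island: 3G 3P)
7. 2 guards and 1 prisoner → the island.  (the mainland: 1G 1P; the island: 5G 4P)
8. 1 guard ← the mainland.  (the mainland: 2G 1P; the island: 4G 4P)
9. 2 guards and 1 prisoner → the island.  (the mainland: 0G 0P; the island: 6G 5P)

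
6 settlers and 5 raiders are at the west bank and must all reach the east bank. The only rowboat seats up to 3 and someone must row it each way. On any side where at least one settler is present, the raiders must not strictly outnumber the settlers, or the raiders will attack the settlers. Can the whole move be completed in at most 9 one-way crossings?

Yes

Yes — this plan uses 9 crossings (≤ 9):
1. 3 raiders → the east bank.  (the west bank: 6S 2R; the east bank: 0S 3R)
2. 1 raider ← the west bank.  (the west bank: 6S 3R; the east bank: 0S 2R)
3. 3 settlers → the east bank.  (the west bank: 3S 3R; the east bank: 3S 2R)
4. 1 settler ← the west bank.  (the west bank: 4S 3R; the east bank: 2S 2R)
5. 2 settlers and 1 raider → the east bank.  (the west bank: 2S 2R; the east bank: 4S 3R)
6. 1 settler ← the west bank.  (the west bank: 3S 2R; the east bank: 3S 3R)
7. 2 settlers and 1 raider → the east bank.  (the west bank: 1S 1R; the east bank: 5S 4R)
8. 1 settler ← the west bank.  (the west bank: 2S 1R; the east bank: 4S 4R)
9. 2 settlers and 1 raider → the east bank.  (the west bank: 0S 0R; the east bank: 6S 5R)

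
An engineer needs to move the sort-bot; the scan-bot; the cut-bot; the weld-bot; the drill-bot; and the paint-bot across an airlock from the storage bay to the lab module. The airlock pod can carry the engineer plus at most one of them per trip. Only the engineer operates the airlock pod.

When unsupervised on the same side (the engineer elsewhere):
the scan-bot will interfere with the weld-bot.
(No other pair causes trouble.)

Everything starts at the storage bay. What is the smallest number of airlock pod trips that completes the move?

11

Counting alone: the engineer can take at most 1 across per trip to the lab module, so moving all 6 needs at least 6 loaded trips out, with a return between consecutive ones — at least 11 crossings.
The plan below uses exactly 11 crossings, so it is optimal:
1. Engineer goes to the lab module with the scan-bot.  [the storage bay: the cut-bot, the drill-bot, the paint-bot, the sort-bot, the weld-bot | the lab module: the scan-bot]
2. Engineer goes back to the storage bay alone.  [the storage bay: the cut-bot, the drill-bot, the paint-bot, the sort-bot, the weld-bot | the lab module: the scan-bot]
3. Engineer goes to the lab module with the sort-bot.  [the storage bay: the cut-bot, the drill-bot, the paint-bot, the weld-bot | the lab module: the scan-bot, the sort-bot]
4. Engineer goes back to the storage bay alone.  [the storage bay: the cut-bot, the drill-bot, the paint-bot, the weld-bot | the lab module: the scan-bot, the sort-bot]
5. Engineer goes to the lab module with the cut-bot.  [the storage bay: the drill-bot, the paint-bot, the weld-bot | the lab module: the cut-bot, the scan-bot, the sort-bot]
6. Engineer goes back to the storage bay alone.  [the storage bay: the drill-bot, the paint-bot, the weld-bot | the lab module: the cut-bot, the scan-bot, the sort-bot]
7. Engineer goes to the lab module with the drill-bot.  [the storage bay: the paint-bot, the weld-bot | the lab module: the cut-bot, the drill-bot, the scan-bot, the sort-bot]
8. Engineer goes back to the storage bay alone.  [the storage bay: the paint-bot, the weld-bot | the lab module: the cut-bot, the drill-bot, the scan-bot, the sort-bot]
9. Engineer goes to the lab module with the paint-bot.  [the storage bay: the weld-bot | the lab module: the cut-bot, the drill-bot, the paint-bot, the scan-bot, the sort-bot]
10. Engineer goes back to the storage bay alone.  [the storage bay: the weld-bot | the lab module: the cut-bot, the drill-bot, the paint-bot, the scan-bot, the sort-bot]
11. Engineer goes to the lab module with the weld-bot.  [the storage bay: — | the lab module: the cut-bot, the drill-bot, the paint-bot, the scan-bot, the sort-bot, the weld-bot]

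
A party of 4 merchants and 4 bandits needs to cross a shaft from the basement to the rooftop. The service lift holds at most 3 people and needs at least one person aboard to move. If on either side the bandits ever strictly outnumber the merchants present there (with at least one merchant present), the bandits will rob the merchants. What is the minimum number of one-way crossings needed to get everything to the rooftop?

9

Counting alone: each trip to the rooftop takes at most 3 across and each return brings at least 1 back, so after t trips out (and t−1 returns) at most 3t − (t−1) of the 8 are across; that first reaches 8 at t = 4, so at least 7 crossings are needed.
The safety rule pushes this higher. Following every safe sequence of crossings, the most of the 8 that can be at the rooftop as the service lift arrives there on crossing 7 is 7 — never all 8.
So no plan with fewer than 9 crossings exists, and this one achieves 9:
1. 2 bandits → the rooftop.  (the basement: 4M 2B; the rooftop: 0M 2B)
2. 1 bandit ← the basement.  (the basement: 4M 3B; the rooftop: 0M 1B)
3. 3 bandits → the rooftop.  (the basement: 4M 0B; the rooftop: 0M 4B)
4. 1 bandit ← the basement.  (the basement: 4M 1B; the rooftop: 0M 3B)
5. 3 merchants → the rooftop.  (the basement: 1M 1B; the rooftop: 3M 3B)
6. 1 merchant and 1 bandit ← the basement.  (the basement: 2M 2B; the rooftop: 2M 2B)
7. 2 merchants → the rooftop.  (the basement: 0M 2B; the rooftop: 4M 2B)
8. 1 bandit ← the basement.  (the basement: 0M 3B; the rooftop: 4M 1B)
9. 3 bandits → the rooftop.  (the basement: 0M 0B; the rooftop: 4M 4B)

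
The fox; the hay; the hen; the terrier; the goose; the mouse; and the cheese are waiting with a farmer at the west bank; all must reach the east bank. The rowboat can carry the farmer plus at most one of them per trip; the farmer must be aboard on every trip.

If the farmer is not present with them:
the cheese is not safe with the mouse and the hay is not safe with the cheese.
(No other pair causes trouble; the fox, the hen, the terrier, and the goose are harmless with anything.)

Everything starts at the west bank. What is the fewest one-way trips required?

15

Counting alone: the farmer can take at most 1 across per trip to the east bank, so moving all 7 needs at least 7 loaded trips out, with a return between consecutive ones — at least 13 crossings.
The safety rule pushes this higher. Following every safe sequence of crossings, the most of the 7 that can be at the east bank as the rowboat arrives there on crossing 13 is 6 — never all 7.
So no plan with fewer than 15 crossings exists, and this one achieves 15:
1. Farmer goes to the east bank with the cheese.  [the west bank: the fox, the goose, the hay, the hen, the mouse, the terrier | the east bank: the cheese]
2. Farmer goes back to the west bank alone.  [the west bank: the fox, the goose, the hay, the hen, the mouse, the terrier | the east bank: the cheese]
3. Farmer goes to the east bank with the fox.  [the west bank: the goose, the hay, the hen, the mouse, the terrier | the east bank: the cheese, the fox]
4. Farmer goes back to the west bank alone.  [the west bank: the goose, the hay, the hen, the mouse, the terrier | the east bank: the cheese, the fox]
5. Farmer goes to the east bank with the hay.  [the west bank: the goose, the hen, the mouse, the terrier | the east bank: the cheese, the fox, the hay]
6. Farmer goes back to the west bank with the cheese.  [the west bank: the cheese, the goose, the hen, the mouse, the terrier | the east bank: the fox, the hay]
7. Farmer goes to the east bank with the mouse.  [the west bank: the cheese, the goose, the hen, the terrier | the east bank: the fox, the hay, the mouse]
8. Farmer goes back to the west bank alone.  [the west bank: the cheese, the goose, the hen, the terrier | the east bank: the fox, the hay, the mouse]
9. Farmer goes to the east bank with the hen.  [the west bank: the cheese, the goose, the terrier | the east bank: the fox, the hay, the hen, the mouse]
10. Farmer goes back to the west bank alone.  [the west bank: the cheese, the goose, the terrier | the east bank: the fox, the hay, the hen, the mouse]
11. Farmer goes to the east bank with the terrier.  [the west bank: the cheese, the goose | the east bank: the fox, the hay, the hen, the mouse, the terrier]
12. Farmer goes back to the west bank alone.  [the west bank: the cheese, the goose | the east bank: the fox, the hay, the hen, the mouse, the terrier]
13. Farmer goes to the east bank with the goose.  [the west bank: the cheese | the east bank: the fox, the goose, the hay, the hen, the mouse, the terrier]
14. Farmer goes back to the west bank alone.  [the west bank: the cheese | the east bank: the fox, the goose, the hay, the hen, the mouse, the terrier]
15. Farmer goes to the east bank with the cheese.  [the west bank: — | the east bank: the cheese, the fox, the goose, the hay, the hen, the mouse, the terrier]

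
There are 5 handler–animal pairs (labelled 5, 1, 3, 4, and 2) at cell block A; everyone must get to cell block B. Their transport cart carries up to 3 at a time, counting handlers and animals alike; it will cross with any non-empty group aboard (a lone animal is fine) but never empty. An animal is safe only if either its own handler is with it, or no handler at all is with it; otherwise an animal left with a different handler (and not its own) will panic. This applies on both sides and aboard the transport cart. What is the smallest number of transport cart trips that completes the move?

11

Counting alone: each trip to cell block B takes at most 3 across and each return brings at least 1 back, so after t trips out (and t−1 returns) at most 3t − (t−1) of the 10 are across; that first reaches 10 at t = 5, so at least 9 crossings are needed.
The safety rule pushes this higher. Following every safe sequence of crossings, the most of the 10 that can be at cell block B as the transport cart arrives there on crossing 9 is 9 — never all 10.
So no plan with fewer than 11 crossings exists, and this one achieves 11:
1. animal 5 and handler 5 cross → cell block B.
2. handler 5 crosses ← cell block A.
3. animal 1, animal 3, and animal 4 cross → cell block B.
4. animal 5 crosses ← cell block A.
5. handler 1, handler 3, and handler 4 cross → cell block B.
6. animal 1 and handler 1 cross ← cell block A.
7. handler 1, handler 2, and handler 5 cross → cell block B.
8. animal 3 crosses ← cell block A.
9. animal 1 and animal 5 cross → cell block B.
10. animal 5 crosses ← cell block A.
11. animal 2, animal 3, and animal 5 cross → cell block B.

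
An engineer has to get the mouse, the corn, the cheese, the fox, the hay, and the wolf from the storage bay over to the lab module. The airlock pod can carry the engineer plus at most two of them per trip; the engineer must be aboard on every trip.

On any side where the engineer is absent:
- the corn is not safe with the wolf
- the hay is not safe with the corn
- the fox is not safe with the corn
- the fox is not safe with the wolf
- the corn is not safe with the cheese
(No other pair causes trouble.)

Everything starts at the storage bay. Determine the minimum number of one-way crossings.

9

Counting alone: the engineer can take at most 2 across per trip to the lab module, so moving all 6 needs at least 3 loaded trips out, with a return between consecutive ones — at least 5 crossings.
The safety rule pushes this higher. Following every safe sequence of crossings, the most of the 6 that can be at the lab module as the airlock pod arrives there on crossings 5, 7 is 4, 5 respectively — never all 6.
So no plan with fewer than 9 crossings exists, and this one achieves 9:
1. Engineer goes to the lab module with the corn and the fox.  [the storage bay: the cheese, the hay, the mouse, the wolf | the lab module: the corn, the fox]
2. Engineer goes back to the storage bay with the corn.  [the storage bay: the cheese, the corn, the hay, the mouse, the wolf | the lab module: the fox]
3. Engineer goes to the lab module with the corn and the mouse.  [the storage bay: the cheese, the hay, the wolf | the lab module: the corn, the fox, the mouse]
4. Engineer goes back to the storage bay with the corn.  [the storage bay: the cheese, the corn, the hay, the wolf | the lab module: the fox, the mouse]
5. Engineer goes to the lab module with the cheese and the corn.  [the storage bay: the hay, the wolf | the lab module: the cheese, the corn, the fox, the mouse]
6. Engineer goes back to the storage bay with the corn.  [the storage bay: the corn, the hay, the wolf | the lab module: the cheese, the fox, the mouse]
7. Engineer goes to the lab module with the corn and the hay.  [the storage bay: the wolf | the lab module: the cheese, the corn, the fox, the hay, the mouse]
8. Engineer goes back to the storage bay with the corn.  [the storage bay: the corn, the wolf | the lab module: the cheese, the fox, the hay, the mouse]
9. Engineer goes to the lab module with the corn and the wolf.  [the storage bay: — | the lab module: the cheese, the corn, the fox, the hay, the mouse, the wolf]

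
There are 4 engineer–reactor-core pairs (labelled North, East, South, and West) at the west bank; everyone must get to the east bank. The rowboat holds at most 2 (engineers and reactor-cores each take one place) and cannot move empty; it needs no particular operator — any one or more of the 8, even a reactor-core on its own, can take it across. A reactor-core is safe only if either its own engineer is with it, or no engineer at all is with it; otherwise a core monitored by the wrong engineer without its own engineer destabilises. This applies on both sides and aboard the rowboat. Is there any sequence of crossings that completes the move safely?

Following every safe sequence of crossings from the start, the most of the 8 that can be at the east bank as the rowboat arrives there on crossings 1, 3, 5 is 2, 3, 4 respectively; the best ever achieved is 4 of 8.
From crossing 7 on, no configuration arises that was not already reachable earlier: only 44 distinct safe configurations (who is on which side, and where the rowboat is) can ever be reached, none of them has everyone across, and every continuation just revisits them. So no valid plan exists.

No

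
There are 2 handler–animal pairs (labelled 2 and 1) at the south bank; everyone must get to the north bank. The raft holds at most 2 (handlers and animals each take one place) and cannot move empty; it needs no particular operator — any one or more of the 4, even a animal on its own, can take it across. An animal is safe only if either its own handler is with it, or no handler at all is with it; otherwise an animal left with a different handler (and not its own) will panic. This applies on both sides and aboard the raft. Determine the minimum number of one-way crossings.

5

Counting alone: each trip to the north bank takes at most 2 across and each return brings at least 1 back, so after t trips out (and t−1 returns) at most 2t − (t−1) of the 4 are across; that first reaches 4 at t = 3, so at least 5 crossings are needed.
The plan below uses exactly 5 crossings, so it is optimal:
1. animal 2 and handler 2 cross → the north bank.
2. handler 2 crosses ← the south bank.
3. handler 1 and handler 2 cross → the north bank.
4. handler 1 crosses ← the south bank.
5. animal 1 and handler 1 cross → the north bank.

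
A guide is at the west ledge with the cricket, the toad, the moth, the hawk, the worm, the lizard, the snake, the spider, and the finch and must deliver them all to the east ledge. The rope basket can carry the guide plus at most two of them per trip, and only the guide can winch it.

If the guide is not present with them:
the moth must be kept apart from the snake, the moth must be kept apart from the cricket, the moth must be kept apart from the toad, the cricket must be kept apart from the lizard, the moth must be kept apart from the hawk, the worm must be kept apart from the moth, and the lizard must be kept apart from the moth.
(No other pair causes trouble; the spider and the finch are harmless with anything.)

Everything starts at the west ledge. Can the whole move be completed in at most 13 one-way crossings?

Counting alone: the guide can take at most 2 across per trip to the east ledge, so moving all 9 needs at least 5 loaded trips out, with a return between consecutive ones — at least 9 crossings.
The safety rule pushes this higher. Following every safe sequence of crossings, the most of the 9 that can be at the east ledge as the rope basket arrives there on crossings 9, 11, 13 is 6, 7, 8 respectively — never all 9.
So the move cannot be finished within 13 crossings. (The shortest complete plan takes 15:)
1. Guide goes to the east ledge with the cricket and the moth.
2. Guide goes back to the west ledge with the cricket.
3. Guide goes to the east ledge with the cricket and the toad.
4. Guide goes back to the west ledge with the moth.
5. Guide goes to the east ledge with the hawk and the moth.
6. Guide goes back to the west ledge with the moth.
7. Guide goes to the east ledge with the moth and the worm.
8. Guide goes back to the west ledge with the moth.
9. Guide goes to the east ledge with the moth and the snake.
10. Guide goes back to the west ledge with the moth.
11. Guide goes to the east ledge with the moth and the spider.
12. Guide goes back to the west ledge with the moth.
13. Guide goes to the east ledge with the finch and the moth.
14. Guide goes back to the west ledge with the moth.
15. Guide goes to the east ledge with the lizard and the moth.

No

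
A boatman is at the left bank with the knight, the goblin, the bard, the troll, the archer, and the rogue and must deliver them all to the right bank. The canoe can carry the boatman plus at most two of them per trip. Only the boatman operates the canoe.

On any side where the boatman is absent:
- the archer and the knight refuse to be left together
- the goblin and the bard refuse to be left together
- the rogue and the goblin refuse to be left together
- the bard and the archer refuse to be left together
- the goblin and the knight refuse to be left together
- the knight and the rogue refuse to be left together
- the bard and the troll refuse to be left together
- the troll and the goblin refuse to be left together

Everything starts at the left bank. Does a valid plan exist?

No

Whatever the first load, the items left behind include a forbidden pair without the boatman. No opening move is safe, so no plan exists.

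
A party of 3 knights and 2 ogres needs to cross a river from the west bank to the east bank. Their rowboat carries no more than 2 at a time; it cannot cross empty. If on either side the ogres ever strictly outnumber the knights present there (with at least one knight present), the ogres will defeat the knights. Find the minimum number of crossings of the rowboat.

Counting alone: each trip to the east bank takes at most 2 across and each return brings at least 1 back, so after t trips out (and t−1 returns) at most 2t − (t−1) of the 5 are across; that first reaches 5 at t = 4, so at least 7 crossings are needed.
The plan below uses exactly 7 crossings, so it is optimal:
1. 2 ogres → the east bank.  (the west bank: 3K 0O; the east bank: 0K 2O)
2. 1 ogre ← the west bank.  (the west bank: 3K 1O; the east bank: 0K 1O)
3. 2 knights → the east bank.  (the west bank: 1K 1O; the east bank: 2K 1O)
4. 1 knight ← the west bank.  (the west bank: 2K 1O; the east bank: 1K 1O)
5. 1 knight and 1 ogre → the east bank.  (the west bank: 1K 0O; the east bank: 2K 2O)
6. 1 ogre ← the west bank.  (the west bank: 1K 1O; the east bank: 2K 1O)
7. 1 knight and 1 ogre → the east bank.  (the west bank: 0K 0O; the east bank: 3K 2O)

7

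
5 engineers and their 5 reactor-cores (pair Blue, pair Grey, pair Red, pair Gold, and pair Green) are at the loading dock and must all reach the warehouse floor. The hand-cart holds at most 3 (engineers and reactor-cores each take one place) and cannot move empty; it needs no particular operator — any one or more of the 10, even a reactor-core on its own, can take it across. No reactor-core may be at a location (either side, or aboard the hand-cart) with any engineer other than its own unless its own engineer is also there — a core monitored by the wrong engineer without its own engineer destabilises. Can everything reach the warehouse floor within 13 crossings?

Yes — this plan uses 11 crossings (≤ 13):
1. engineer Blue and reactor-core Blue cross → the warehouse floor.
2. engineer Blue crosses ← the loading dock.
3. reactor-core Gold, reactor-core Grey, and reactor-core Red cross → the warehouse floor.
4. reactor-core Blue crosses ← the loading dock.
5. engineer Gold, engineer Grey, and engineer Red cross → the warehouse floor.
6. engineer Grey and reactor-core Grey cross ← the loading dock.
7. engineer Blue, engineer Green, and engineer Grey cross → the warehouse floor.
8. reactor-core Red crosses ← the loading dock.
9. reactor-core Blue and reactor-core Grey cross → the warehouse floor.
10. reactor-core Blue crosses ← the loading dock.
11. reactor-core Blue, reactor-core Green, and reactor-core Red cross → the warehouse floor.

Yes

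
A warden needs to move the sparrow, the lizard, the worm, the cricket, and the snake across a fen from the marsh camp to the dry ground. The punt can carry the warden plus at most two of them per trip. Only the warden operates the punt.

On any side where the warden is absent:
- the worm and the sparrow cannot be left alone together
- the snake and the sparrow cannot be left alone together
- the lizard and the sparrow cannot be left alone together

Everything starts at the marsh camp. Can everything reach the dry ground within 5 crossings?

Yes — this plan uses 5 crossings (≤ 5):
1. Warden goes to the dry ground with the lizard and the sparrow.
2. Warden goes back to the marsh camp with the sparrow.
3. Warden goes to the dry ground with the snake and the worm.
4. Warden goes back to the marsh camp alone.
5. Warden goes to the dry ground with the cricket and the sparrow.

Yes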